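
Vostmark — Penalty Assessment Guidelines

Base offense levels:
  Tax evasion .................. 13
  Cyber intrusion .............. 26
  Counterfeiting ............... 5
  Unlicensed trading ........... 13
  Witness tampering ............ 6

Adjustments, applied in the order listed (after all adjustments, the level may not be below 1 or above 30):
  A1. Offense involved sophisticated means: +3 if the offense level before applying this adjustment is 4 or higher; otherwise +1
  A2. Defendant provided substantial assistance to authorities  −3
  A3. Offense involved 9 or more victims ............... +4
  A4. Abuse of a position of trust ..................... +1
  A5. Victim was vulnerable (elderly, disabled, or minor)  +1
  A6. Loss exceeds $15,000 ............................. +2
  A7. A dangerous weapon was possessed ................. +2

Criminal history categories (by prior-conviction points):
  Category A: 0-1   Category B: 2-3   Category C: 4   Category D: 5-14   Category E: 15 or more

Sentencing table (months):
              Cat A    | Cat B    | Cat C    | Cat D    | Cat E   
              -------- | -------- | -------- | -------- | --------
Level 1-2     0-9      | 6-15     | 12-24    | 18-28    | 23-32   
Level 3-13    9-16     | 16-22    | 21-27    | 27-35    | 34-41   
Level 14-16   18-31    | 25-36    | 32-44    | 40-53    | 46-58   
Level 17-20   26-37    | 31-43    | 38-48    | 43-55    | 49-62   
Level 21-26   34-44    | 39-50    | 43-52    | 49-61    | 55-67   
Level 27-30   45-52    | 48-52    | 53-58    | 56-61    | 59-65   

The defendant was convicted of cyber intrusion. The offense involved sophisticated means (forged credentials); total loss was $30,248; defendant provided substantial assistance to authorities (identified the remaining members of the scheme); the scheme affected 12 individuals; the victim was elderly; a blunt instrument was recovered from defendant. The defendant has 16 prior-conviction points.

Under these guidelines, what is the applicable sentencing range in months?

Base offense level for cyber intrusion: 26.
A1 applies (level before this adjustment is 26 ≥ 4, so +3): 26 + 3 = 29.
A2 applies: 29 − 3 = 26.
A3 applies: 26 + 4 = 30.
A4 does not apply.
A5 applies: 30 + 1 = 31.
A6 applies: 31 + 2 = 33.
A7 applies: 33 + 2 = 35.
Level 35 exceeds the maximum of 30; capped at 30.
Final offense level: 30.
Criminal history: 16 prior points → Category E (15+).
Level 30 falls in the 27-30 band.
Grid: Level 27-30 × Category E = 59-65 months.

59-65 months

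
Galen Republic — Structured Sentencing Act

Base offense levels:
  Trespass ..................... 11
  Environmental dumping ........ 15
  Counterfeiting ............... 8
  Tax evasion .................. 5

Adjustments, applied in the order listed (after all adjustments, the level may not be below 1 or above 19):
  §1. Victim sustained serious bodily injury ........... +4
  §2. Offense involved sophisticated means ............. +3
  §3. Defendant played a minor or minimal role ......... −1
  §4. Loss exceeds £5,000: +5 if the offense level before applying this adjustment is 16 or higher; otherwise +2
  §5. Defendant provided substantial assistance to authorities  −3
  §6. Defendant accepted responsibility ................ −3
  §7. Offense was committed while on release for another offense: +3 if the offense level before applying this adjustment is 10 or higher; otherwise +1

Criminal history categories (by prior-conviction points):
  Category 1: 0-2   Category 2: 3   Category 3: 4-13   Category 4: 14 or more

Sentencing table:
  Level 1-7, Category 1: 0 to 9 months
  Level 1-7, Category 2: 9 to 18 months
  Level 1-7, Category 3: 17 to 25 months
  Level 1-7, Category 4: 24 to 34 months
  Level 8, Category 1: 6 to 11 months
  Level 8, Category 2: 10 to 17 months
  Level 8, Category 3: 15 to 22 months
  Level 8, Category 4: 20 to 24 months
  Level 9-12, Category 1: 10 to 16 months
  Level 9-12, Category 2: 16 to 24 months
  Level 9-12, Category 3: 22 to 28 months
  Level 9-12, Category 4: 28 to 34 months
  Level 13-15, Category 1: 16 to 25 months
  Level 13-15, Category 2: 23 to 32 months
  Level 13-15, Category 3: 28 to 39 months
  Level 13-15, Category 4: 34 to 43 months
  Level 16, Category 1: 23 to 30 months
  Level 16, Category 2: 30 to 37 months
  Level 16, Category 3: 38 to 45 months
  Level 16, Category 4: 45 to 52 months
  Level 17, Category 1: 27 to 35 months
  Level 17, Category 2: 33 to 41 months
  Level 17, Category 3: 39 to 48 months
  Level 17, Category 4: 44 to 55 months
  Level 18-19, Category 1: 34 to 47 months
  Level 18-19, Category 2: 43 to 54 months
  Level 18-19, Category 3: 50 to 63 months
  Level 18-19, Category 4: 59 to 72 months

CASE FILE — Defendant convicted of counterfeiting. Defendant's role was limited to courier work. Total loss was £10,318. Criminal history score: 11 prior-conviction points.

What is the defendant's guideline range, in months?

Base offense level for counterfeiting: 8.
§3 applies: 8 − 1 = 7.
§4 applies (level before this adjustment is 7 < 16, so +2): 7 + 2 = 9.
§7 does not apply.
Final offense level: 9.
Criminal history: 11 prior points → Category 3 (4-13).
Level 9 falls in the 9-12 band.
Grid: Level 9-12 × Category 3 = 22-28 months.

22-28 months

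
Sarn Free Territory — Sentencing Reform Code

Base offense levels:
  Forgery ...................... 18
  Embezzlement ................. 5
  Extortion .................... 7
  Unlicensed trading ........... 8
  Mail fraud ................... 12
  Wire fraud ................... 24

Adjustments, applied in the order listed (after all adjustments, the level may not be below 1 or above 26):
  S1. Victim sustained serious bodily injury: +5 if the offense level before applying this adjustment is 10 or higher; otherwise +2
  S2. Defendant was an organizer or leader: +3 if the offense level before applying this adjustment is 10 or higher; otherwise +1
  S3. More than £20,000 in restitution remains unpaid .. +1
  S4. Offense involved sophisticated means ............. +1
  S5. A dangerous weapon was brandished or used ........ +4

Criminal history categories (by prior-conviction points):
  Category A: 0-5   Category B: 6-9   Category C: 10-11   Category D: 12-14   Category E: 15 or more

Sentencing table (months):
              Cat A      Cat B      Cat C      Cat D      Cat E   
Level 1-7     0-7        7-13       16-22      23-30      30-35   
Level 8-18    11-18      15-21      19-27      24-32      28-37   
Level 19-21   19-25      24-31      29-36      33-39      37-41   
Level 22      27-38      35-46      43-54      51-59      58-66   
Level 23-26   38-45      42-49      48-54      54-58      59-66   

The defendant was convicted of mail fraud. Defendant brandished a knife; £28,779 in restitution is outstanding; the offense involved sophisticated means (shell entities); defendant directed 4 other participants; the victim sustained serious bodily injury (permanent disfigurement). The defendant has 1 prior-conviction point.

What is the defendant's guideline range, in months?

Base offense level for mail fraud: 12.
S1 applies (level before this adjustment is 12 ≥ 10, so +5): 12 + 5 = 17.
S2 applies (level before this adjustment is 17 ≥ 10, so +3): 17 + 3 = 20.
S3 applies: 20 + 1 = 21.
S4 applies: 21 + 1 = 22.
S5 applies: 22 + 4 = 26.
Final offense level: 26.
Criminal history: 1 prior point → Category A (0-5).
Level 26 falls in the 23-26 band.
Grid: Level 23-26 × Category A = 38-45 months.

38-45 months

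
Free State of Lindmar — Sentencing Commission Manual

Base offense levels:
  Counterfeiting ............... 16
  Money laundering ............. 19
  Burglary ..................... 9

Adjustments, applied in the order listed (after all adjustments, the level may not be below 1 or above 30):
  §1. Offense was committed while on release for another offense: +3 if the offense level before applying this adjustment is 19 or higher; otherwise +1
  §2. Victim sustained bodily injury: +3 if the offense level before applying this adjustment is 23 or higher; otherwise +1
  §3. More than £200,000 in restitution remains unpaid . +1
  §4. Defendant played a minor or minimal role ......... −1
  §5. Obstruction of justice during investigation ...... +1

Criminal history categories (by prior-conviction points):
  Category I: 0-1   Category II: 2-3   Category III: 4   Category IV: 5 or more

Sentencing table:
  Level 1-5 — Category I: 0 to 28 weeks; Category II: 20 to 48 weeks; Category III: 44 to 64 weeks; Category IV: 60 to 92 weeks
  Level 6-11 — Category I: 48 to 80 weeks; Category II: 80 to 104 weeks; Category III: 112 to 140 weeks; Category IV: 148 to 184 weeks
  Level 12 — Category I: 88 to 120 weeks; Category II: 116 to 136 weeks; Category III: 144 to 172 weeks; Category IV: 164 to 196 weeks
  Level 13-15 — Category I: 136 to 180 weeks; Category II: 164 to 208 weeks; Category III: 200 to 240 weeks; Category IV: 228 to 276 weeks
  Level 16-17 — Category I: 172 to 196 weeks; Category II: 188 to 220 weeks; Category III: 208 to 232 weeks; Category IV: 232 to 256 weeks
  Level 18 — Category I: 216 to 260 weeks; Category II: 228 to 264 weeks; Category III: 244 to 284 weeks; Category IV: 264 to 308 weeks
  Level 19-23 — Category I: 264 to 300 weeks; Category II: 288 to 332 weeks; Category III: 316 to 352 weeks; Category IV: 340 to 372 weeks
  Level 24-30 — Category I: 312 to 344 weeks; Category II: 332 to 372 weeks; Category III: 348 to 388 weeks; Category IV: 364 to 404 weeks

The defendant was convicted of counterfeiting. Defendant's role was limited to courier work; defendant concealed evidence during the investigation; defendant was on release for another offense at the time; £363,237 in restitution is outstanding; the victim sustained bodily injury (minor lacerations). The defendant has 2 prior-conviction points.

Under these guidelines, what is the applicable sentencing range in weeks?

288-332 weeks

Base offense level for counterfeiting: 16.
§1 applies (level before this adjustment is 16 < 19, so +1): 16 + 1 = 17.
§2 applies (level before this adjustment is 17 < 23, so +1): 17 + 1 = 18.
§3 applies: 18 + 1 = 19.
§4 applies: 19 − 1 = 18.
§5 applies: 18 + 1 = 19.
Final offense level: 19.
Criminal history: 2 prior points → Category II (2-3).
Level 19 falls in the 19-23 band.
Grid: Level 19-23 × Category II = 288-332 weeks.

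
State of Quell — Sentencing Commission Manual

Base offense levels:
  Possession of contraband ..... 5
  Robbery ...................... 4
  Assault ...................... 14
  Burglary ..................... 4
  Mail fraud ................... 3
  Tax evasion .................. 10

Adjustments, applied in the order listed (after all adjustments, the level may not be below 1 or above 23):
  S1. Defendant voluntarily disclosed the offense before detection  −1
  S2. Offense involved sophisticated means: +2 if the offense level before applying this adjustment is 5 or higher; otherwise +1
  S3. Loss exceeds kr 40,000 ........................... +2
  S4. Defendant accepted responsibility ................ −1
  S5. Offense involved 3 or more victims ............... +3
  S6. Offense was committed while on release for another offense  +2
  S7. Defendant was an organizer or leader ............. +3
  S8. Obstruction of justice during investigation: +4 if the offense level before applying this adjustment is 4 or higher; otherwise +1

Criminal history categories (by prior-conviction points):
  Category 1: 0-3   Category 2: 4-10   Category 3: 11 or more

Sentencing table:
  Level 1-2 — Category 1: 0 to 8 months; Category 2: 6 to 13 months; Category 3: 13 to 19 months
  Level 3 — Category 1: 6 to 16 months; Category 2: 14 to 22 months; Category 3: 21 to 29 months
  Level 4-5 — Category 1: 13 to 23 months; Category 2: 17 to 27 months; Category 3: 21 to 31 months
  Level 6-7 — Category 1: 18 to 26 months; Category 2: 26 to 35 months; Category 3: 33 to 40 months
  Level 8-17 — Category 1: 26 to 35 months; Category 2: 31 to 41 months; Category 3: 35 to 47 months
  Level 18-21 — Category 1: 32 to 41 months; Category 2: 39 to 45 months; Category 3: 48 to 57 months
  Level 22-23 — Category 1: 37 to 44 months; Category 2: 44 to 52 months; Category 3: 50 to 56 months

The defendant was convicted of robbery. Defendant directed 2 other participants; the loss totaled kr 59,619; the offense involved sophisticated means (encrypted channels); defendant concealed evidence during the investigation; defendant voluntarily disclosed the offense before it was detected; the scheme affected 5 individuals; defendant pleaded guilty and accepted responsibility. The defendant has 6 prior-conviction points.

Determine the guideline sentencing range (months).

Base offense level for robbery: 4.
S1 applies: 4 − 1 = 3.
S2 applies (level before this adjustment is 3 < 5, so +1): 3 + 1 = 4.
S3 applies: 4 + 2 = 6.
S4 applies: 6 − 1 = 5.
S5 applies: 5 + 3 = 8.
S7 applies: 8 + 3 = 11.
S8 applies (level before this adjustment is 11 ≥ 4, so +4): 11 + 4 = 15.
Final offense level: 15.
Criminal history: 6 prior points → Category 2 (4-10).
Level 15 falls in the 8-17 band.
Grid: Level 8-17 × Category 2 = 31-41 months.

31-41 months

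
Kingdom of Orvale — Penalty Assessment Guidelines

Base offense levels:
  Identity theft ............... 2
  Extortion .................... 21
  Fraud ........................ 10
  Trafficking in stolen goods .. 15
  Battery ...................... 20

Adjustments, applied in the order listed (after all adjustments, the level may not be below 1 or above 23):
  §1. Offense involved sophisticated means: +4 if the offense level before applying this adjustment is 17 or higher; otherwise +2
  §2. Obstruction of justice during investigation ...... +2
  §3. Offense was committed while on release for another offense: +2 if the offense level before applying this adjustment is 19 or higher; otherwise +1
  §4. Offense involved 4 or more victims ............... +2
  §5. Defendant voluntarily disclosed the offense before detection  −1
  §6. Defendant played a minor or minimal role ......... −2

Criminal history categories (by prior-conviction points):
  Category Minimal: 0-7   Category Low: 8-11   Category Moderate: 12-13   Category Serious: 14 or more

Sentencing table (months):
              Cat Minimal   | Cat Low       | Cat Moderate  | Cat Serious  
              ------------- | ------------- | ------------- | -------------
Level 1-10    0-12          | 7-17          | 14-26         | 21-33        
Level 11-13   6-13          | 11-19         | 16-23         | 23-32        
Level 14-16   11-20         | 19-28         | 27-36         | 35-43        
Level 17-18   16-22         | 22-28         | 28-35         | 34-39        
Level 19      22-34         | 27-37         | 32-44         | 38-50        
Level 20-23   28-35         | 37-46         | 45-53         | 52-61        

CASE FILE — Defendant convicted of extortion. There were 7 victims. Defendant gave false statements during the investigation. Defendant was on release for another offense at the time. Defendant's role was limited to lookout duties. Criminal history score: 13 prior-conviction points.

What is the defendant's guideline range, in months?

Base offense level for extortion: 21.
§2 applies: 21 + 2 = 23.
§3 applies (level before this adjustment is 23 ≥ 19, so +2): 23 + 2 = 25.
§4 applies: 25 + 2 = 27.
§6 applies: 27 − 2 = 25.
Level 25 exceeds the maximum of 23; capped at 23.
Final offense level: 23.
Criminal history: 13 prior points → Category Moderate (12-13).
Level 23 falls in the 20-23 band.
Grid: Level 20-23 × Category Moderate = 45-53 months.

45-53 months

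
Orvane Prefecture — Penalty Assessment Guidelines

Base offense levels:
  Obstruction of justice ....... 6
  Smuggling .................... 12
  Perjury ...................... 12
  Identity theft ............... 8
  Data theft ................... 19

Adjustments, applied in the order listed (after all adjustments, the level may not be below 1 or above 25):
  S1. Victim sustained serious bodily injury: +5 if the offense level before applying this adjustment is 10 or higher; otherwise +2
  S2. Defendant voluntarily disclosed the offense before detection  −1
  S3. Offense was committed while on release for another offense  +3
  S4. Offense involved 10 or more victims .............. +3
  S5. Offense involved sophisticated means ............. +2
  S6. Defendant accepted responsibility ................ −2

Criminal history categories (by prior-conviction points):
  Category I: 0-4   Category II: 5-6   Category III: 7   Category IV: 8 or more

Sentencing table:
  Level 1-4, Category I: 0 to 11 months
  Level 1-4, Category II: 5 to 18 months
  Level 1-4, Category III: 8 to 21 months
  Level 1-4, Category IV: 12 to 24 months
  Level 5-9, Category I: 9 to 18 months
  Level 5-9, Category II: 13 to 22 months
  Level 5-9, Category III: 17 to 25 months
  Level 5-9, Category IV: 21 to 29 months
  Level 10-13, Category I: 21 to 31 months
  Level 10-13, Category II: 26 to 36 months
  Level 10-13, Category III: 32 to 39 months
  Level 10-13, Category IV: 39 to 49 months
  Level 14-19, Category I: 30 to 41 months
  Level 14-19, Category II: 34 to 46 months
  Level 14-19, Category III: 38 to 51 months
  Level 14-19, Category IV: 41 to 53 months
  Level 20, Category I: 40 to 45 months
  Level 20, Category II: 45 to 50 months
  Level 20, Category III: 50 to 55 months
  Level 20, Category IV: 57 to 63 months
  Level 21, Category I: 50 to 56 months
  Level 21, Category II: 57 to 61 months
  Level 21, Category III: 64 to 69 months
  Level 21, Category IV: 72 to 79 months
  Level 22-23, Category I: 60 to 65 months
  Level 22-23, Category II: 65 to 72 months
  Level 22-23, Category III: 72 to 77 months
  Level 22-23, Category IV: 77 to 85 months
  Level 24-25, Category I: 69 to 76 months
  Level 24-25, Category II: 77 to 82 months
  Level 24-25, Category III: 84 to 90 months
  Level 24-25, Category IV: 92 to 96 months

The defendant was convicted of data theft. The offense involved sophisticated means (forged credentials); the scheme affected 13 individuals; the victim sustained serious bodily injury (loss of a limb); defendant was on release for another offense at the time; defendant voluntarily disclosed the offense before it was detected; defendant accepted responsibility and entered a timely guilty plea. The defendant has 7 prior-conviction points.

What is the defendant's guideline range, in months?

Base offense level for data theft: 19.
S1 applies (level before this adjustment is 19 ≥ 10, so +5): 19 + 5 = 24.
S2 applies: 24 − 1 = 23.
S3 applies: 23 + 3 = 26.
S4 applies: 26 + 3 = 29.
S5 applies: 29 + 2 = 31.
S6 applies: 31 − 2 = 29.
Level 29 exceeds the maximum of 25; capped at 25.
Final offense level: 25.
Criminal history: 7 prior points → Category III (7).
Level 25 falls in the 24-25 band.
Grid: Level 24-25 × Category III = 84-90 months.

84-90 months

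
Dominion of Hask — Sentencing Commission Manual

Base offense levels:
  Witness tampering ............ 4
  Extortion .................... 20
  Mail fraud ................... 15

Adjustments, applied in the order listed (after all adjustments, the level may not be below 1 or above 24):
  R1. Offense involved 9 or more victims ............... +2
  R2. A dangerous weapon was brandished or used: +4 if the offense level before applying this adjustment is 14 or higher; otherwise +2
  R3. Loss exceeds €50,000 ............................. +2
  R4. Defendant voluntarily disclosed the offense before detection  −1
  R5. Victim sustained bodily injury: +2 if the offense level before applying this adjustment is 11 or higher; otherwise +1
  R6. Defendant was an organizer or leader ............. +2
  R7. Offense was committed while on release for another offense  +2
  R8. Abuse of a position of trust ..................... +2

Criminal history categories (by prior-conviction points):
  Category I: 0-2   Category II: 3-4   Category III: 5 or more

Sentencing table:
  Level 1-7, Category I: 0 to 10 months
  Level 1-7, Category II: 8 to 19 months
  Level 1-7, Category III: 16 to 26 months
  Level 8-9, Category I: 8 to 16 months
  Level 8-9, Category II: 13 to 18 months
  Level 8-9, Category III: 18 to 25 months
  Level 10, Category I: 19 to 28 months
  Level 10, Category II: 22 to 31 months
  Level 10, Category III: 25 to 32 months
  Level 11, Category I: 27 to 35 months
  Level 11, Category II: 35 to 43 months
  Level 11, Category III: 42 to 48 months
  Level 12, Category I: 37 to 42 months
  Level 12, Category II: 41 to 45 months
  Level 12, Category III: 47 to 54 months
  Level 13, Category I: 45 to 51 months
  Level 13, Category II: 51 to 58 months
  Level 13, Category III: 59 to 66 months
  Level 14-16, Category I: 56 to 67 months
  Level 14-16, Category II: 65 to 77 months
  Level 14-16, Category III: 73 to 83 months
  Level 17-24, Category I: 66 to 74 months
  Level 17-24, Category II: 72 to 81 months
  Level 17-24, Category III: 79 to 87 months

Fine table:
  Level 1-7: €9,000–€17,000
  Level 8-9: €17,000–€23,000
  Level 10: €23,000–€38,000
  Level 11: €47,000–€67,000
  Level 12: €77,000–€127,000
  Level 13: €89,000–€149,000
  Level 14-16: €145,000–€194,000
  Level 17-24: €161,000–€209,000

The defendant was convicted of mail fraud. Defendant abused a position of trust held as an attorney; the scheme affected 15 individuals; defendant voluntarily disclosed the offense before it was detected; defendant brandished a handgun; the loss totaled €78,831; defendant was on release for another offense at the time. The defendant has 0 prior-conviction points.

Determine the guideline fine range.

€161,000–€209,000

Base offense level for mail fraud: 15.
R1 applies: 15 + 2 = 17.
R2 applies (level before this adjustment is 17 ≥ 14, so +4): 17 + 4 = 21.
R3 applies: 21 + 2 = 23.
R4 applies: 23 − 1 = 22.
R5 does not apply.
R7 applies: 22 + 2 = 24.
R8 applies: 24 + 2 = 26.
Level 26 exceeds the maximum of 24; capped at 24.
Final offense level: 24.
Level 24 falls in the 17-24 band.
Fine table: Level 17-24 → €161,000–€209,000.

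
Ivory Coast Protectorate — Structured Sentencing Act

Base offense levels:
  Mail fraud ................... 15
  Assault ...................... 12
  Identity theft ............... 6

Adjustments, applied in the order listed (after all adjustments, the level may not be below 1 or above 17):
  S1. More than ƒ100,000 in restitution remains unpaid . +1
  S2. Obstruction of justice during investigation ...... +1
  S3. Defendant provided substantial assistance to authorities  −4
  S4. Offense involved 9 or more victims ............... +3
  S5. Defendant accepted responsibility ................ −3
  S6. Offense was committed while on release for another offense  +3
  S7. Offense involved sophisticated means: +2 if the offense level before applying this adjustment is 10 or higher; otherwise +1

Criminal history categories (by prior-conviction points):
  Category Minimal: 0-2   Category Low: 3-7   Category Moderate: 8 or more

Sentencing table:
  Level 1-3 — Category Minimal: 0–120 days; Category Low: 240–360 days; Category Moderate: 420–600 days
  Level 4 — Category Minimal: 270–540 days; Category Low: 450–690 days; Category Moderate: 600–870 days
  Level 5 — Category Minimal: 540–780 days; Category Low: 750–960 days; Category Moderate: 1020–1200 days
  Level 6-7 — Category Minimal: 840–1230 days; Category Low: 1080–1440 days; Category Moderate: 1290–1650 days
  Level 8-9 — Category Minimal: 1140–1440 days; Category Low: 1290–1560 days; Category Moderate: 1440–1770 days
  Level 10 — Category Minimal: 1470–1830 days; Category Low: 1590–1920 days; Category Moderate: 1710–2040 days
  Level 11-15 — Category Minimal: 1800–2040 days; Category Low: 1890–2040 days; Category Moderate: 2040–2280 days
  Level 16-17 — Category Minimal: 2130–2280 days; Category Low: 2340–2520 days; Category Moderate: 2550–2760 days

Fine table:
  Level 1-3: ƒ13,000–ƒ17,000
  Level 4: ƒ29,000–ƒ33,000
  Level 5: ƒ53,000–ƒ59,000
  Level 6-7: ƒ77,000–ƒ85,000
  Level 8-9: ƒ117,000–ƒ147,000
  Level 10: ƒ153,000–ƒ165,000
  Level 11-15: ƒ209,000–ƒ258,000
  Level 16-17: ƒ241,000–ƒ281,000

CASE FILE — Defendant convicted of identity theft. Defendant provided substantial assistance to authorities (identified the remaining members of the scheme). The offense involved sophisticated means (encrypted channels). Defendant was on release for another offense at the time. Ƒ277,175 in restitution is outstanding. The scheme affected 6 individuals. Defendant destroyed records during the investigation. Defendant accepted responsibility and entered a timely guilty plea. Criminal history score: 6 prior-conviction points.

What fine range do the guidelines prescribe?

ƒ53,000–ƒ59,000

Base offense level for identity theft: 6.
S1 applies: 6 + 1 = 7.
S2 applies: 7 + 1 = 8.
S3 applies: 8 − 4 = 4.
S5 applies: 4 − 3 = 1.
S6 applies: 1 + 3 = 4.
S7 applies (level before this adjustment is 4 < 10, so +1): 4 + 1 = 5.
Final offense level: 5.
Level 5 falls in the 5 band.
Fine table: Level 5 → ƒ53,000–ƒ59,000.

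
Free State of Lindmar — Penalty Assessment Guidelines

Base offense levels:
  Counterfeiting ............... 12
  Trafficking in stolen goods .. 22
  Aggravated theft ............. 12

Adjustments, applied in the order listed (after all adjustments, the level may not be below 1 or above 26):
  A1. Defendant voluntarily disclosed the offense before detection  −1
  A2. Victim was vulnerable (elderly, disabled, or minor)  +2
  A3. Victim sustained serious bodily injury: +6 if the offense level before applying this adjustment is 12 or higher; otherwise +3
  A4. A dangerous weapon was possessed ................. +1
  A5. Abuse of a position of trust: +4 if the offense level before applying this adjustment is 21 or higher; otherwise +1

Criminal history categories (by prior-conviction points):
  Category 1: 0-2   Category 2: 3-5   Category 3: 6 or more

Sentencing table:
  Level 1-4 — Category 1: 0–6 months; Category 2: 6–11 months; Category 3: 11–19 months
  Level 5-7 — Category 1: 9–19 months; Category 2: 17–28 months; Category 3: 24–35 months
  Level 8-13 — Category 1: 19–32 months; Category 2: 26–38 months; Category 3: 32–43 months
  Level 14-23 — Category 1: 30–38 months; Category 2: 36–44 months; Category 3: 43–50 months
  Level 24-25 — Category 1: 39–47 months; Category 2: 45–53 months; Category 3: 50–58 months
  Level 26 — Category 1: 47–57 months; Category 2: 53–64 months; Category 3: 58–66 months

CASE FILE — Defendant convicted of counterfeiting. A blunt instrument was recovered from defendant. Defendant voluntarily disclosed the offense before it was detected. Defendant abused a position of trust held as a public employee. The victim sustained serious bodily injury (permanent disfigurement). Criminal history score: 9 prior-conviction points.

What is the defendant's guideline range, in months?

43-50 months

Base offense level for counterfeiting: 12.
A1 applies: 12 − 1 = 11.
A3 applies (level before this adjustment is 11 < 12, so +3): 11 + 3 = 14.
A4 applies: 14 + 1 = 15.
A5 applies (level before this adjustment is 15 < 21, so +1): 15 + 1 = 16.
Final offense level: 16.
Criminal history: 9 prior points → Category 3 (6+).
Level 16 falls in the 14-23 band.
Grid: Level 14-23 × Category 3 = 43-50 months.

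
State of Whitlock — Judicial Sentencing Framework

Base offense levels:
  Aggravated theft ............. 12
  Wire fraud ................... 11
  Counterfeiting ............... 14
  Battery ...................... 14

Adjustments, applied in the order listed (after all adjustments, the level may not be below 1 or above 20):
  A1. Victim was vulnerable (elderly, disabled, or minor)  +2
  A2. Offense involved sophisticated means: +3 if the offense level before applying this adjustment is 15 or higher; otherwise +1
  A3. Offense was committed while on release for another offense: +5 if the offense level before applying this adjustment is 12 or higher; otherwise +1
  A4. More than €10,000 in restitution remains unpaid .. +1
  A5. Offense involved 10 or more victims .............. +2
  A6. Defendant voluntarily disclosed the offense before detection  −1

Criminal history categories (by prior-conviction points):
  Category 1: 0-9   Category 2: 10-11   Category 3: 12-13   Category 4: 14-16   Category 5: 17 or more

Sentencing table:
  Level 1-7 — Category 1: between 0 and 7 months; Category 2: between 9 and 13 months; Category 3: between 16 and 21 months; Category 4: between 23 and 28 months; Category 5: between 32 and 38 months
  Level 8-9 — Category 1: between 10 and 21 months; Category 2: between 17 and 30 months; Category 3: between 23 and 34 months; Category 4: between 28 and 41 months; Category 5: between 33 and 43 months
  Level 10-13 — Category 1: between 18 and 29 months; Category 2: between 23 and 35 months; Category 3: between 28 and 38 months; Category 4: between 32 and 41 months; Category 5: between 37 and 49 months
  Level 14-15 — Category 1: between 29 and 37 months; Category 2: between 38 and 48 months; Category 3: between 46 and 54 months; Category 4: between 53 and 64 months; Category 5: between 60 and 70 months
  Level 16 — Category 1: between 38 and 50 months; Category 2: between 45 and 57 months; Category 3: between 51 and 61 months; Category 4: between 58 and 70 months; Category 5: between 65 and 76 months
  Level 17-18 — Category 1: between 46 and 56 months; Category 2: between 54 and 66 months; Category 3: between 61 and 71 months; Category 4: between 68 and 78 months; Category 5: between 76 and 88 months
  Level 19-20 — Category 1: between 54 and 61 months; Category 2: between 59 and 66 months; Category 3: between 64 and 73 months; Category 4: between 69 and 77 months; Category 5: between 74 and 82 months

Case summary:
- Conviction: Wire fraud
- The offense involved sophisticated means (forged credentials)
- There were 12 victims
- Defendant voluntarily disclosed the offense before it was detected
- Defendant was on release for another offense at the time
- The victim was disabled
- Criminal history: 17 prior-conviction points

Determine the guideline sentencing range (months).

Base offense level for wire fraud: 11.
A1 applies: 11 + 2 = 13.
A2 applies (level before this adjustment is 13 < 15, so +1): 13 + 1 = 14.
A3 applies (level before this adjustment is 14 ≥ 12, so +5): 14 + 5 = 19.
A4 does not apply.
A5 applies: 19 + 2 = 21.
A6 applies: 21 − 1 = 20.
Final offense level: 20.
Criminal history: 17 prior points → Category 5 (17+).
Level 20 falls in the 19-20 band.
Grid: Level 19-20 × Category 5 = 74-82 months.

74-82 months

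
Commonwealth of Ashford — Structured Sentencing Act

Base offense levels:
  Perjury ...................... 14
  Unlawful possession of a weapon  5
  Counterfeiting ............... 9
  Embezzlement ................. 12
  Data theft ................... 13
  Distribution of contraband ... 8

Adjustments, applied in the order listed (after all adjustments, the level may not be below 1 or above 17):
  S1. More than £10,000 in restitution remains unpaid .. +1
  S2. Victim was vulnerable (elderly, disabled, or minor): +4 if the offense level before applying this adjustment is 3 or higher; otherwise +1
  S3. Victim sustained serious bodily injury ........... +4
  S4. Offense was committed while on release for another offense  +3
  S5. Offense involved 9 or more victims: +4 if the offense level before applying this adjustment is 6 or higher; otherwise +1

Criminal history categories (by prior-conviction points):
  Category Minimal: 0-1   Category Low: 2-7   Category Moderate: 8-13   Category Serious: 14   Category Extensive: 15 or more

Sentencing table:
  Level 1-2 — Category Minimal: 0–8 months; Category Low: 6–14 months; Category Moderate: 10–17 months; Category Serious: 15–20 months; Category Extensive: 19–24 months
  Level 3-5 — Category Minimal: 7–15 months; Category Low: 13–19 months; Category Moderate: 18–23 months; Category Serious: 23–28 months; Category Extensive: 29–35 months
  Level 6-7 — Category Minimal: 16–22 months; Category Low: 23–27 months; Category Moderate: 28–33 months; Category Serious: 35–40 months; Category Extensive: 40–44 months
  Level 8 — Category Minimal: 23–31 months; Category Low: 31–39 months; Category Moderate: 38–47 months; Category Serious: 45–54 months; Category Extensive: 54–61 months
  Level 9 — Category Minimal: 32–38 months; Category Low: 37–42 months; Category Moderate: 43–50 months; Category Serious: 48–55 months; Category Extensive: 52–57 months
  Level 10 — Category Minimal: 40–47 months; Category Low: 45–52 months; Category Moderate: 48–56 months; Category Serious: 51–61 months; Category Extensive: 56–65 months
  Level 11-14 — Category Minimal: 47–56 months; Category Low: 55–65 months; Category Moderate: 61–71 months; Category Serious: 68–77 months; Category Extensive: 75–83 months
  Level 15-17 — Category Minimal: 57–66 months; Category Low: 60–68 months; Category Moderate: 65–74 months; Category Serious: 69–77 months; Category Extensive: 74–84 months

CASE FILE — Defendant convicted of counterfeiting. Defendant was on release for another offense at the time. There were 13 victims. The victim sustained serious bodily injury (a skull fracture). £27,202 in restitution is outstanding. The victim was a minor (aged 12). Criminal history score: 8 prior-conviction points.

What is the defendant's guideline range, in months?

Base offense level for counterfeiting: 9.
S1 applies: 9 + 1 = 10.
S2 applies (level before this adjustment is 10 ≥ 3, so +4): 10 + 4 = 14.
S3 applies: 14 + 4 = 18.
S4 applies: 18 + 3 = 21.
S5 applies (level before this adjustment is 21 ≥ 6, so +4): 21 + 4 = 25.
Level 25 exceeds the maximum of 17; capped at 17.
Final offense level: 17.
Criminal history: 8 prior points → Category Moderate (8-13).
Level 17 falls in the 15-17 band.
Grid: Level 15-17 × Category Moderate = 65-74 months.

65-74 months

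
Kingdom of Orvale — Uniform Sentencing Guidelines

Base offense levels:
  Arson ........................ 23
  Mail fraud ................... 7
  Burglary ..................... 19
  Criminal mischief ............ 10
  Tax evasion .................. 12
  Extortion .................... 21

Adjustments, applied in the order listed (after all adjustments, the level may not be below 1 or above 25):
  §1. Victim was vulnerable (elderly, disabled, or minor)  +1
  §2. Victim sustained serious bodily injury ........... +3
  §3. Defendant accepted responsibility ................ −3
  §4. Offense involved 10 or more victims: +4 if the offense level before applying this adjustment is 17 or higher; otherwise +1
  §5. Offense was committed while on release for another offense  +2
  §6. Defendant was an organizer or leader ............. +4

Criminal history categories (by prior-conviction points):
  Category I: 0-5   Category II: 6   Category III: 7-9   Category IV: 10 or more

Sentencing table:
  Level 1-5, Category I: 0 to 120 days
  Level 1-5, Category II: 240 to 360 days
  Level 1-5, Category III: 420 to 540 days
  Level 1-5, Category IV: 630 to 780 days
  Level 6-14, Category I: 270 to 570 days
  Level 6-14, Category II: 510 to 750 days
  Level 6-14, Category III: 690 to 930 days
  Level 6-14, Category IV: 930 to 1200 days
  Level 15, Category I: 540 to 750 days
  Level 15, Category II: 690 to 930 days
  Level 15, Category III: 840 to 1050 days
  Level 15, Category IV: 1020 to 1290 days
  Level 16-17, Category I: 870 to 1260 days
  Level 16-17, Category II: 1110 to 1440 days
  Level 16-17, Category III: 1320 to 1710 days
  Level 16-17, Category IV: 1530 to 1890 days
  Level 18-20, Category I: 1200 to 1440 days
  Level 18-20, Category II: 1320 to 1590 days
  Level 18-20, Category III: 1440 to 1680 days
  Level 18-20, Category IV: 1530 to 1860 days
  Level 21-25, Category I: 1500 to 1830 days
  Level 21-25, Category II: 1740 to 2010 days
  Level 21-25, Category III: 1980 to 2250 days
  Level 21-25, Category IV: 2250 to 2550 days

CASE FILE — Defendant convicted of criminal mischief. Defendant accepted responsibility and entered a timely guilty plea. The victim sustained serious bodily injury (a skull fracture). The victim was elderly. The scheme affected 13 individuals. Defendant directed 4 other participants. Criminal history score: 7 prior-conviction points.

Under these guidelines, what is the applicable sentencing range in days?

Base offense level for criminal mischief: 10.
§1 applies: 10 + 1 = 11.
§2 applies: 11 + 3 = 14.
§3 applies: 14 − 3 = 11.
§4 applies (level before this adjustment is 11 < 17, so +1): 11 + 1 = 12.
§6 applies: 12 + 4 = 16.
Final offense level: 16.
Criminal history: 7 prior points → Category III (7-9).
Level 16 falls in the 16-17 band.
Grid: Level 16-17 × Category III = 1320-1710 days.

1320-1710 days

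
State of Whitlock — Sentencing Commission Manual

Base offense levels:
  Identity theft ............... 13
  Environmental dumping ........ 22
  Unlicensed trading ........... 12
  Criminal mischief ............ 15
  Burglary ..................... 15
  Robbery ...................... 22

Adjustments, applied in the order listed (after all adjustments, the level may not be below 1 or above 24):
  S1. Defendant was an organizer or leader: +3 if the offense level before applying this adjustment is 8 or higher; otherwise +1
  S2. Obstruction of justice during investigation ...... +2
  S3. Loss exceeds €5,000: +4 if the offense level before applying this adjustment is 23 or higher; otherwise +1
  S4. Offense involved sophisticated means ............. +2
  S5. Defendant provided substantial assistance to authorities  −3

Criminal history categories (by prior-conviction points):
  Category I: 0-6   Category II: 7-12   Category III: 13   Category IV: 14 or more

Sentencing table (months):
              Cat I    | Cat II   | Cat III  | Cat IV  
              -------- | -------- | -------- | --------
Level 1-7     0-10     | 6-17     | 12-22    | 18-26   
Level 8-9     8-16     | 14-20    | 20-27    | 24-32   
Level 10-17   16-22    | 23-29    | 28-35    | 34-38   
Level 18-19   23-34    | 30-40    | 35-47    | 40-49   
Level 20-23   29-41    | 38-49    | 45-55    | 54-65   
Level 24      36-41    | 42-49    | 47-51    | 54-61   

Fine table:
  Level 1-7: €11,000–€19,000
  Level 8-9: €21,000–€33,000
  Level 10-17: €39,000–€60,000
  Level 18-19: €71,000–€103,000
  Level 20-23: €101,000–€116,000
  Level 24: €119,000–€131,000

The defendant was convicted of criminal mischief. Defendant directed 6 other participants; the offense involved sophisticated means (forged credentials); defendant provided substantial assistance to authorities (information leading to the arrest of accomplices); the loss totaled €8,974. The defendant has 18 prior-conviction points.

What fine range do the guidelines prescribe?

€71,000–€103,000

Base offense level for criminal mischief: 15.
S1 applies (level before this adjustment is 15 ≥ 8, so +3): 15 + 3 = 18.
S2 does not apply.
S3 applies (level before this adjustment is 18 < 23, so +1): 18 + 1 = 19.
S4 applies: 19 + 2 = 21.
S5 applies: 21 − 3 = 18.
Final offense level: 18.
Level 18 falls in the 18-19 band.
Fine table: Level 18-19 → €71,000–€103,000.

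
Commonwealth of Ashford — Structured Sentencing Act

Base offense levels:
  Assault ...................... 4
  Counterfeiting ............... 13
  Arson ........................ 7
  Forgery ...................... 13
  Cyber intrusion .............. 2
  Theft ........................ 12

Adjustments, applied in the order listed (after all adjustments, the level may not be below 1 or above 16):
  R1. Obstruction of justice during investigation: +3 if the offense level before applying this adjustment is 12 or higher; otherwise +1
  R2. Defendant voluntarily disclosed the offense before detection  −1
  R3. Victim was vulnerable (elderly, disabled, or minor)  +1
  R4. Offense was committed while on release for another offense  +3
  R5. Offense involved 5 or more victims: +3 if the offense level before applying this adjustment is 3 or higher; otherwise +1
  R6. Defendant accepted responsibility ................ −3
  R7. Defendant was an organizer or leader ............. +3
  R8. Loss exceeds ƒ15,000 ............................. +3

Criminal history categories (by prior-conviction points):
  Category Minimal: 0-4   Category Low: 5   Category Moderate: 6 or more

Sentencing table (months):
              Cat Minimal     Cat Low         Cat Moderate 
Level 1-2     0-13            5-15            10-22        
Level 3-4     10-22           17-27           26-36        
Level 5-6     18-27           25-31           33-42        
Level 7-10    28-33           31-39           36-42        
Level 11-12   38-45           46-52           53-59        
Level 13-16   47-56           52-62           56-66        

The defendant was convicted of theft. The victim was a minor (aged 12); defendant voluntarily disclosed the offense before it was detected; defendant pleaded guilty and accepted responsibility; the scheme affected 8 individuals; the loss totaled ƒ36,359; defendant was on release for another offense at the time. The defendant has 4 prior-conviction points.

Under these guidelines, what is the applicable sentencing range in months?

Base offense level for theft: 12.
R2 applies: 12 − 1 = 11.
R3 applies: 11 + 1 = 12.
R4 applies: 12 + 3 = 15.
R5 applies (level before this adjustment is 15 ≥ 3, so +3): 15 + 3 = 18.
R6 applies: 18 − 3 = 15.
R7 does not apply.
R8 applies: 15 + 3 = 18.
Level 18 exceeds the maximum of 16; capped at 16.
Final offense level: 16.
Criminal history: 4 prior points → Category Minimal (0-4).
Level 16 falls in the 13-16 band.
Grid: Level 13-16 × Category Minimal = 47-56 months.

47-56 months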